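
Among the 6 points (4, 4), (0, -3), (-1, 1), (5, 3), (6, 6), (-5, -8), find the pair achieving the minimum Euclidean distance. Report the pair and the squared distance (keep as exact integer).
Pair = ((4, 4), (5, 3)); squared distance = 2

Compute all C(6, 2) = 15 pairwise squared distances (x_i − x_j)² + (y_i − y_j)². The minimum is 2, attained by the pair ((4, 4), (5, 3)).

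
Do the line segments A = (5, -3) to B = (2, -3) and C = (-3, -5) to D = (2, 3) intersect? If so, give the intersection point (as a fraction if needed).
No (intersection of containing lines falls outside at least one segment)

Parametrize and solve: t = 9/4, s = 1/4. At least one of these is outside [0, 1], so the segments do not intersect.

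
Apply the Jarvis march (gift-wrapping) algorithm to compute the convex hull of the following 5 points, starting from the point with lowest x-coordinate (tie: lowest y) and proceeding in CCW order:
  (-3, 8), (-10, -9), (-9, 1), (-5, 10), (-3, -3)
Hull (CCW) = [(-10, -9), (-3, -3), (-3, 8), (-5, 10), (-9, 1)]

Jarvis march: at each step, from the current hull vertex p, select the next vertex q as the point such that every other point lies strictly to the left of (or on) the directed line p → q. (Equivalently: for every other point r, the cross product (q − p) × (r − p) ≥ 0.)
Starting point (lowest x, tie lowest y): (-10, -9). Wrap until returning to start. Resulting hull: (-10, -9), (-3, -3), (-3, 8), (-5, 10), (-9, 1).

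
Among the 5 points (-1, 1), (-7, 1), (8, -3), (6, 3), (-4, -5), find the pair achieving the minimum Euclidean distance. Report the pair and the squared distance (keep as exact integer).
Pair = ((-1, 1), (-7, 1)); squared distance = 36

Compute all C(5, 2) = 10 pairwise squared distances (x_i − x_j)² + (y_i − y_j)². The minimum is 36, attained by the pair ((-1, 1), (-7, 1)).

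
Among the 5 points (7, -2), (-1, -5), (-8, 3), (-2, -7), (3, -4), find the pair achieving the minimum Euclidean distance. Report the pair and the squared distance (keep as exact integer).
Pair = ((-1, -5), (-2, -7)); squared distance = 5

Compute all C(5, 2) = 10 pairwise squared distances (x_i − x_j)² + (y_i − y_j)². The minimum is 5, attained by the pair ((-1, -5), (-2, -7)).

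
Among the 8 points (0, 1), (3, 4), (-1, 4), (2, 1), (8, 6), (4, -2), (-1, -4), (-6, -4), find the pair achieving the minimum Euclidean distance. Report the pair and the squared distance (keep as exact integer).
Pair = ((0, 1), (2, 1)); squared distance = 4

Compute all C(8, 2) = 28 pairwise squared distances (x_i − x_j)² + (y_i − y_j)². The minimum is 4, attained by the pair ((0, 1), (2, 1)).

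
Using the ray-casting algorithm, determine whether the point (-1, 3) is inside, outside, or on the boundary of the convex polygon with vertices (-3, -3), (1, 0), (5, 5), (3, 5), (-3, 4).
The point (-1, 3) lies strictly inside the polygon

Cast a horizontal ray to the right from the query point and count how many polygon edges it crosses (each edge strictly once or zero times, handled with the usual half-open convention). 
Parity of crossings → odd ⇒ inside.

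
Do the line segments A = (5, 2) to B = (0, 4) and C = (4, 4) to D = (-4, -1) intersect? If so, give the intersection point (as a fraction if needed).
Yes; intersection at (100/41, 124/41) (t = 21/41 on AB, s = 8/41 on CD)

Parametrize AB as A + t(B − A) = (5 + -5 t, 2 + 2 t) and CD as C + s(D − C) = (4 + -8 s, 4 + -5 s). Solve the linear system for (t, s). Determinant = -41 ≠ 0, so a unique intersection of the containing lines exists. Solution: t = 21/41, s = 8/41 — both in [0, 1], so the segments cross. Intersection point: (100/41, 124/41).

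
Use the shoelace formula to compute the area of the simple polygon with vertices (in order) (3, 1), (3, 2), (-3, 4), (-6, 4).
Area = 15/2

Shoelace formula: Area = (1/2) |Σ_i (x_i · y_{i+1} − x_{i+1} · y_i)| (indices mod n). Compute each cross term:
  (3)(2) − (3)(1) = 3
  (3)(4) − (-3)(2) = 18
  (-3)(4) − (-6)(4) = 12
  (-6)(1) − (3)(4) = -18
Sum = 15, so (signed) Area = 15/2 = 15/2, |Area| = 15/2.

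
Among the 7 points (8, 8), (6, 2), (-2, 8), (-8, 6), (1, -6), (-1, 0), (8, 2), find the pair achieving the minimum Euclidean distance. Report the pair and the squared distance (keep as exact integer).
Pair = ((6, 2), (8, 2)); squared distance = 4

Compute all C(7, 2) = 21 pairwise squared distances (x_i − x_j)² + (y_i − y_j)². The minimum is 4, attained by the pair ((6, 2), (8, 2)).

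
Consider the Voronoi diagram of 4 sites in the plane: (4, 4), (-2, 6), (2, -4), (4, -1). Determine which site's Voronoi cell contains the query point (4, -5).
Nearest site = (2, -4)

The Voronoi cell of site s contains exactly those query points closer to s than to any other site. Compute squared distances from q = (4, -5) to each site:
  (2 − 4)² + (-4 − -5)² = 5
  (4 − 4)² + (-1 − -5)² = 16
  (4 − 4)² + (4 − -5)² = 81
  (-2 − 4)² + (6 − -5)² = 157
Minimum is attained by (2, -4), so q lies in its Voronoi cell.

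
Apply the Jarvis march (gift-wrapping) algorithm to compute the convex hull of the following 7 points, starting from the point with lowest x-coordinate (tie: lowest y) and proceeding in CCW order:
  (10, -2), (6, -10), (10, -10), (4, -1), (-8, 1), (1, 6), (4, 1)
Hull (CCW) = [(-8, 1), (6, -10), (10, -10), (10, -2), (1, 6)]

Jarvis march: at each step, from the current hull vertex p, select the next vertex q as the point such that every other point lies strictly to the left of (or on) the directed line p → q. (Equivalently: for every other point r, the cross product (q − p) × (r − p) ≥ 0.)
Starting point (lowest x, tie lowest y): (-8, 1). Wrap until returning to start. Resulting hull: (-8, 1), (6, -10), (10, -10), (10, -2), (1, 6).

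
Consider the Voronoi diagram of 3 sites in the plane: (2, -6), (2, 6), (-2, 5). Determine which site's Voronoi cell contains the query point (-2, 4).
Nearest site = (-2, 5)

The Voronoi cell of site s contains exactly those query points closer to s than to any other site. Compute squared distances from q = (-2, 4) to each site:
  (-2 − -2)² + (5 − 4)² = 1
  (2 − -2)² + (6 − 4)² = 20
  (2 − -2)² + (-6 − 4)² = 116
Minimum is attained by (-2, 5), so q lies in its Voronoi cell.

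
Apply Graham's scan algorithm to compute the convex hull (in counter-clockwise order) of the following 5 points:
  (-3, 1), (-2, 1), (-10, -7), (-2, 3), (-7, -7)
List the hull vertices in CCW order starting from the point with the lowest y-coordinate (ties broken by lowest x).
Hull (CCW) = [(-10, -7), (-7, -7), (-2, 1), (-2, 3)]

Graham scan procedure:
  1. Find the pivot p₀ = point with lowest y (tie → lowest x): (-10, -7).
  2. Sort the remaining points by polar angle around p₀.
  3. Walk through sorted points, maintaining a stack; pop the top while the last three entries make a non-left turn (cross product ≤ 0).
  4. Final stack is the convex hull in CCW order: (-10, -7), (-7, -7), (-2, 1), (-2, 3).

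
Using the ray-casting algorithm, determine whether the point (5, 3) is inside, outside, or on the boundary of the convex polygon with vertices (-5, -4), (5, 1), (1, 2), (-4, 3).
The point (5, 3) lies strictly outside the polygon

Cast a horizontal ray to the right from the query point and count how many polygon edges it crosses (each edge strictly once or zero times, handled with the usual half-open convention). 
Parity of crossings → even ⇒ outside.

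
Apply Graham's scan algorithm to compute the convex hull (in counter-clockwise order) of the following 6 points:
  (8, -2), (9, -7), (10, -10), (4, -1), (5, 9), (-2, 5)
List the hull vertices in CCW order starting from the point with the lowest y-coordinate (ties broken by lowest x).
Hull (CCW) = [(10, -10), (8, -2), (5, 9), (-2, 5)]

Graham scan procedure:
  1. Find the pivot p₀ = point with lowest y (tie → lowest x): (10, -10).
  2. Sort the remaining points by polar angle around p₀.
  3. Walk through sorted points, maintaining a stack; pop the top while the last three entries make a non-left turn (cross product ≤ 0).
  4. Final stack is the convex hull in CCW order: (10, -10), (8, -2), (5, 9), (-2, 5).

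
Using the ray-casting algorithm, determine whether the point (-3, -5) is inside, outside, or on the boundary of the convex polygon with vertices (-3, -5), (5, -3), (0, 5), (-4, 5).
The point (-3, -5) lies on the polygon boundary

Boundary check: the query satisfies the collinearity and bounding-box conditions for some polygon edge, so it lies exactly on the boundary.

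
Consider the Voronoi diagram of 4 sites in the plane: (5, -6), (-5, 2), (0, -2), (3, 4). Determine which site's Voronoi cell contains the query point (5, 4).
Nearest site = (3, 4)

The Voronoi cell of site s contains exactly those query points closer to s than to any other site. Compute squared distances from q = (5, 4) to each site:
  (3 − 5)² + (4 − 4)² = 4
  (0 − 5)² + (-2 − 4)² = 61
  (5 − 5)² + (-6 − 4)² = 100
  (-5 − 5)² + (2 − 4)² = 104
Minimum is attained by (3, 4), so q lies in its Voronoi cell.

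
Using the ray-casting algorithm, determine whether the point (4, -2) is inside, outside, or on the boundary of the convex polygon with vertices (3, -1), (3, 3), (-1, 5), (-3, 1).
The point (4, -2) lies strictly outside the polygon

Cast a horizontal ray to the right from the query point and count how many polygon edges it crosses (each edge strictly once or zero times, handled with the usual half-open convention). 
Parity of crossings → even ⇒ outside.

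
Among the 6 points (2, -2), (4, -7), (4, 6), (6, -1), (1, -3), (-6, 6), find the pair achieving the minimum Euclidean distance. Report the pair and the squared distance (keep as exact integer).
Pair = ((2, -2), (1, -3)); squared distance = 2

Compute all C(6, 2) = 15 pairwise squared distances (x_i − x_j)² + (y_i − y_j)². The minimum is 2, attained by the pair ((2, -2), (1, -3)).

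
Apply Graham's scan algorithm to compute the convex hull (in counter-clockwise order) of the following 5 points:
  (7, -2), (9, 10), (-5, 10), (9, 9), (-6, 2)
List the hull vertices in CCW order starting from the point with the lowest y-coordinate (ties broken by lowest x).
Hull (CCW) = [(7, -2), (9, 9), (9, 10), (-5, 10), (-6, 2)]

Graham scan procedure:
  1. Find the pivot p₀ = point with lowest y (tie → lowest x): (7, -2).
  2. Sort the remaining points by polar angle around p₀.
  3. Walk through sorted points, maintaining a stack; pop the top while the last three entries make a non-left turn (cross product ≤ 0).
  4. Final stack is the convex hull in CCW order: (7, -2), (9, 9), (9, 10), (-5, 10), (-6, 2).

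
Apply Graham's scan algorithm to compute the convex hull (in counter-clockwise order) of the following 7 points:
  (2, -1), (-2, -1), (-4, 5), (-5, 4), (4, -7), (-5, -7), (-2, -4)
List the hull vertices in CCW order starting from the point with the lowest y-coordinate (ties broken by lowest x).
Hull (CCW) = [(-5, -7), (4, -7), (2, -1), (-4, 5), (-5, 4)]

Graham scan procedure:
  1. Find the pivot p₀ = point with lowest y (tie → lowest x): (-5, -7).
  2. Sort the remaining points by polar angle around p₀.
  3. Walk through sorted points, maintaining a stack; pop the top while the last three entries make a non-left turn (cross product ≤ 0).
  4. Final stack is the convex hull in CCW order: (-5, -7), (4, -7), (2, -1), (-4, 5), (-5, 4).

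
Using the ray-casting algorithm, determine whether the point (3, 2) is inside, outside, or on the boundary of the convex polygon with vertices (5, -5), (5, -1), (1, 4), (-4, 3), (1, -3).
The point (3, 2) lies strictly outside the polygon

Cast a horizontal ray to the right from the query point and count how many polygon edges it crosses (each edge strictly once or zero times, handled with the usual half-open convention). 
Parity of crossings → even ⇒ outside.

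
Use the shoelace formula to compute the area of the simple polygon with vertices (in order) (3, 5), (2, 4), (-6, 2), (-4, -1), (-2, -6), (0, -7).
Area = 101/2

Shoelace formula: Area = (1/2) |Σ_i (x_i · y_{i+1} − x_{i+1} · y_i)| (indices mod n). Compute each cross term:
  (3)(4) − (2)(5) = 2
  (2)(2) − (-6)(4) = 28
  (-6)(-1) − (-4)(2) = 14
  (-4)(-6) − (-2)(-1) = 22
  (-2)(-7) − (0)(-6) = 14
  (0)(5) − (3)(-7) = 21
Sum = 101, so (signed) Area = 101/2 = 101/2, |Area| = 101/2.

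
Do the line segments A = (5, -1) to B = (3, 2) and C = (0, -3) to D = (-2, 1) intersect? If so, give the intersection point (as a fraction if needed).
No (intersection of containing lines falls outside at least one segment)

Parametrize and solve: t = 12, s = 19/2. At least one of these is outside [0, 1], so the segments do not intersect.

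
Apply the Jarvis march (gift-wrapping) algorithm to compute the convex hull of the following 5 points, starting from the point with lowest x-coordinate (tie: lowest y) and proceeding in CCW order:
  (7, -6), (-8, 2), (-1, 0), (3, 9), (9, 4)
Hull (CCW) = [(-8, 2), (7, -6), (9, 4), (3, 9)]

Jarvis march: at each step, from the current hull vertex p, select the next vertex q as the point such that every other point lies strictly to the left of (or on) the directed line p → q. (Equivalently: for every other point r, the cross product (q − p) × (r − p) ≥ 0.)
Starting point (lowest x, tie lowest y): (-8, 2). Wrap until returning to start. Resulting hull: (-8, 2), (7, -6), (9, 4), (3, 9).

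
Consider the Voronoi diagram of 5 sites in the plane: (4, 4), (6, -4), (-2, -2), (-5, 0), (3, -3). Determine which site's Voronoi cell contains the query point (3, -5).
Nearest site = (3, -3)

The Voronoi cell of site s contains exactly those query points closer to s than to any other site. Compute squared distances from q = (3, -5) to each site:
  (3 − 3)² + (-3 − -5)² = 4
  (6 − 3)² + (-4 − -5)² = 10
  (-2 − 3)² + (-2 − -5)² = 34
  (4 − 3)² + (4 − -5)² = 82
  (-5 − 3)² + (0 − -5)² = 89
Minimum is attained by (3, -3), so q lies in its Voronoi cell.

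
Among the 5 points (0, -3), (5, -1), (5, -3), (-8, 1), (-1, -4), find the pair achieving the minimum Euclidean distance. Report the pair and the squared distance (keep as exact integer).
Pair = ((0, -3), (-1, -4)); squared distance = 2

Compute all C(5, 2) = 10 pairwise squared distances (x_i − x_j)² + (y_i − y_j)². The minimum is 2, attained by the pair ((0, -3), (-1, -4)).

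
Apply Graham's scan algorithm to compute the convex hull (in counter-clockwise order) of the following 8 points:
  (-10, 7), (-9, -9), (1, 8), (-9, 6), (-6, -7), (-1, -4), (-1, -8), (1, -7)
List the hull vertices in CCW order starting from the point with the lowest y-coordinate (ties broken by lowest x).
Hull (CCW) = [(-9, -9), (-1, -8), (1, -7), (1, 8), (-10, 7)]

Graham scan procedure:
  1. Find the pivot p₀ = point with lowest y (tie → lowest x): (-9, -9).
  2. Sort the remaining points by polar angle around p₀.
  3. Walk through sorted points, maintaining a stack; pop the top while the last three entries make a non-left turn (cross product ≤ 0).
  4. Final stack is the convex hull in CCW order: (-9, -9), (-1, -8), (1, -7), (1, 8), (-10, 7).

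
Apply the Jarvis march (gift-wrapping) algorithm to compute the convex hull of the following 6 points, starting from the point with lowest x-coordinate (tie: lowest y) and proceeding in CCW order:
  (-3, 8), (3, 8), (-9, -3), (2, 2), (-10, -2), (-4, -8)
Hull (CCW) = [(-10, -2), (-4, -8), (2, 2), (3, 8), (-3, 8)]

Jarvis march: at each step, from the current hull vertex p, select the next vertex q as the point such that every other point lies strictly to the left of (or on) the directed line p → q. (Equivalently: for every other point r, the cross product (q − p) × (r − p) ≥ 0.)
Starting point (lowest x, tie lowest y): (-10, -2). Wrap until returning to start. Resulting hull: (-10, -2), (-4, -8), (2, 2), (3, 8), (-3, 8).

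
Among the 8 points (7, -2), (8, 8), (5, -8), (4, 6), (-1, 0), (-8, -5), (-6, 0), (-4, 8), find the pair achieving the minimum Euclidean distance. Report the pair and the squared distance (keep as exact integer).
Pair = ((8, 8), (4, 6)); squared distance = 20

Compute all C(8, 2) = 28 pairwise squared distances (x_i − x_j)² + (y_i − y_j)². The minimum is 20, attained by the pair ((8, 8), (4, 6)).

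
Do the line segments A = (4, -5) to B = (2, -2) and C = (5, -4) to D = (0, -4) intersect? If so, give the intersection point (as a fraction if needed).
Yes; intersection at (10/3, -4) (t = 1/3 on AB, s = 1/3 on CD)

Parametrize AB as A + t(B − A) = (4 + -2 t, -5 + 3 t) and CD as C + s(D − C) = (5 + -5 s, -4 + 0 s). Solve the linear system for (t, s). Determinant = -15 ≠ 0, so a unique intersection of the containing lines exists. Solution: t = 1/3, s = 1/3 — both in [0, 1], so the segments cross. Intersection point: (10/3, -4).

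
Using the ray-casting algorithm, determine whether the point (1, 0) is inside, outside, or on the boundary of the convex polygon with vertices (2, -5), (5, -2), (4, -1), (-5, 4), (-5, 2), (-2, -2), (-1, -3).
The point (1, 0) lies strictly inside the polygon

Cast a horizontal ray to the right from the query point and count how many polygon edges it crosses (each edge strictly once or zero times, handled with the usual half-open convention). 
Parity of crossings → odd ⇒ inside.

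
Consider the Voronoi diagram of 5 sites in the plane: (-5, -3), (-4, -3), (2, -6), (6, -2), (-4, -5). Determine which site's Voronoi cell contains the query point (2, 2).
Nearest site = (6, -2)

The Voronoi cell of site s contains exactly those query points closer to s than to any other site. Compute squared distances from q = (2, 2) to each site:
  (6 − 2)² + (-2 − 2)² = 32
  (-4 − 2)² + (-3 − 2)² = 61
  (2 − 2)² + (-6 − 2)² = 64
  (-5 − 2)² + (-3 − 2)² = 74
  (-4 − 2)² + (-5 − 2)² = 85
Minimum is attained by (6, -2), so q lies in its Voronoi cell.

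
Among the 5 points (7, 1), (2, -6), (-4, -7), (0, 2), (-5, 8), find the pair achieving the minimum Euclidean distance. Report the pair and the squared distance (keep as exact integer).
Pair = ((2, -6), (-4, -7)); squared distance = 37

Compute all C(5, 2) = 10 pairwise squared distances (x_i − x_j)² + (y_i − y_j)². The minimum is 37, attained by the pair ((2, -6), (-4, -7)).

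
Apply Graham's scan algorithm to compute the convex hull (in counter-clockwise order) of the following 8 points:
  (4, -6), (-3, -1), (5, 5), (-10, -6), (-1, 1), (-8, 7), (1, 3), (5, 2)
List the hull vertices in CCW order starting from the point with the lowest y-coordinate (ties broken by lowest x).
Hull (CCW) = [(-10, -6), (4, -6), (5, 2), (5, 5), (-8, 7)]

Graham scan procedure:
  1. Find the pivot p₀ = point with lowest y (tie → lowest x): (-10, -6).
  2. Sort the remaining points by polar angle around p₀.
  3. Walk through sorted points, maintaining a stack; pop the top while the last three entries make a non-left turn (cross product ≤ 0).
  4. Final stack is the convex hull in CCW order: (-10, -6), (4, -6), (5, 2), (5, 5), (-8, 7).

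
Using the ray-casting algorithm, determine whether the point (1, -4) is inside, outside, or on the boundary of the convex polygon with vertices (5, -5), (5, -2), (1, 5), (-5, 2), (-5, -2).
The point (1, -4) lies strictly outside the polygon

Cast a horizontal ray to the right from the query point and count how many polygon edges it crosses (each edge strictly once or zero times, handled with the usual half-open convention). 
Parity of crossings → even ⇒ outside.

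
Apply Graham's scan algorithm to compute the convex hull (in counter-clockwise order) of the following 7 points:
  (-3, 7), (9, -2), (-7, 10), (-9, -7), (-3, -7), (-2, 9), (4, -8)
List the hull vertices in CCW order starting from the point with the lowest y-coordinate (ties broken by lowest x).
Hull (CCW) = [(4, -8), (9, -2), (-2, 9), (-7, 10), (-9, -7)]

Graham scan procedure:
  1. Find the pivot p₀ = point with lowest y (tie → lowest x): (4, -8).
  2. Sort the remaining points by polar angle around p₀.
  3. Walk through sorted points, maintaining a stack; pop the top while the last three entries make a non-left turn (cross product ≤ 0).
  4. Final stack is the convex hull in CCW order: (4, -8), (9, -2), (-2, 9), (-7, 10), (-9, -7).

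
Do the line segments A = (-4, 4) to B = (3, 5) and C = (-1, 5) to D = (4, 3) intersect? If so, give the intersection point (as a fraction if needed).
Yes; intersection at (1/19, 87/19) (t = 11/19 on AB, s = 4/19 on CD)

Parametrize AB as A + t(B − A) = (-4 + 7 t, 4 + 1 t) and CD as C + s(D − C) = (-1 + 5 s, 5 + -2 s). Solve the linear system for (t, s). Determinant = 19 ≠ 0, so a unique intersection of the containing lines exists. Solution: t = 11/19, s = 4/19 — both in [0, 1], so the segments cross. Intersection point: (1/19, 87/19).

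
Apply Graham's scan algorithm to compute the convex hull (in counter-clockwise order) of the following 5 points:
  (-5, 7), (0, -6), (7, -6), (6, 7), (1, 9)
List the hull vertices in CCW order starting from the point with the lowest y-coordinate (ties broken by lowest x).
Hull (CCW) = [(0, -6), (7, -6), (6, 7), (1, 9), (-5, 7)]

Graham scan procedure:
  1. Find the pivot p₀ = point with lowest y (tie → lowest x): (0, -6).
  2. Sort the remaining points by polar angle around p₀.
  3. Walk through sorted points, maintaining a stack; pop the top while the last three entries make a non-left turn (cross product ≤ 0).
  4. Final stack is the convex hull in CCW order: (0, -6), (7, -6), (6, 7), (1, 9), (-5, 7).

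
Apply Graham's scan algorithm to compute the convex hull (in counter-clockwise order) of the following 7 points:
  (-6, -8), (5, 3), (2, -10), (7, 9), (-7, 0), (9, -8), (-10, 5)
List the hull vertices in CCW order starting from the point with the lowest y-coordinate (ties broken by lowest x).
Hull (CCW) = [(2, -10), (9, -8), (7, 9), (-10, 5), (-6, -8)]

Graham scan procedure:
  1. Find the pivot p₀ = point with lowest y (tie → lowest x): (2, -10).
  2. Sort the remaining points by polar angle around p₀.
  3. Walk through sorted points, maintaining a stack; pop the top while the last three entries make a non-left turn (cross product ≤ 0).
  4. Final stack is the convex hull in CCW order: (2, -10), (9, -8), (7, 9), (-10, 5), (-6, -8).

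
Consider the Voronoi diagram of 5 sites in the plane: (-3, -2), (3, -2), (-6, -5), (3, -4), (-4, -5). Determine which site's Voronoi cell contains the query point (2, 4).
Nearest site = (3, -2)

The Voronoi cell of site s contains exactly those query points closer to s than to any other site. Compute squared distances from q = (2, 4) to each site:
  (3 − 2)² + (-2 − 4)² = 37
  (-3 − 2)² + (-2 − 4)² = 61
  (3 − 2)² + (-4 − 4)² = 65
  (-4 − 2)² + (-5 − 4)² = 117
  (-6 − 2)² + (-5 − 4)² = 145
Minimum is attained by (3, -2), so q lies in its Voronoi cell.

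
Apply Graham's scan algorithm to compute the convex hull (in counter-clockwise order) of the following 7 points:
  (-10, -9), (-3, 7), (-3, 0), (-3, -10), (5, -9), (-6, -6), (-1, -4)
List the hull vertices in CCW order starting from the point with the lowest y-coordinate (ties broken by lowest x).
Hull (CCW) = [(-3, -10), (5, -9), (-3, 7), (-10, -9)]

Graham scan procedure:
  1. Find the pivot p₀ = point with lowest y (tie → lowest x): (-3, -10).
  2. Sort the remaining points by polar angle around p₀.
  3. Walk through sorted points, maintaining a stack; pop the top while the last three entries make a non-left turn (cross product ≤ 0).
  4. Final stack is the convex hull in CCW order: (-3, -10), (5, -9), (-3, 7), (-10, -9).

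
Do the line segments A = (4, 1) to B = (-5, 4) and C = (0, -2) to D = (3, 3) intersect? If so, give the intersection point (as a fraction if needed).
Yes; intersection at (13/6, 29/18) (t = 11/54 on AB, s = 13/18 on CD)

Parametrize AB as A + t(B − A) = (4 + -9 t, 1 + 3 t) and CD as C + s(D − C) = (0 + 3 s, -2 + 5 s). Solve the linear system for (t, s). Determinant = 54 ≠ 0, so a unique intersection of the containing lines exists. Solution: t = 11/54, s = 13/18 — both in [0, 1], so the segments cross. Intersection point: (13/6, 29/18).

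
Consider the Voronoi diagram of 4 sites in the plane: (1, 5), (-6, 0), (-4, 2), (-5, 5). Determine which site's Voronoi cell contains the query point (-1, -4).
Nearest site = (-6, 0)

The Voronoi cell of site s contains exactly those query points closer to s than to any other site. Compute squared distances from q = (-1, -4) to each site:
  (-6 − -1)² + (0 − -4)² = 41
  (-4 − -1)² + (2 − -4)² = 45
  (1 − -1)² + (5 − -4)² = 85
  (-5 − -1)² + (5 − -4)² = 97
Minimum is attained by (-6, 0), so q lies in its Voronoi cell.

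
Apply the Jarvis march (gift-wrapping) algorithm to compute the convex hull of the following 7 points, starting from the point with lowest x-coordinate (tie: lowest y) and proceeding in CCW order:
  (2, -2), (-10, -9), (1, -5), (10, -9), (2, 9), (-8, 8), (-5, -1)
Hull (CCW) = [(-10, -9), (10, -9), (2, 9), (-8, 8)]

Jarvis march: at each step, from the current hull vertex p, select the next vertex q as the point such that every other point lies strictly to the left of (or on) the directed line p → q. (Equivalently: for every other point r, the cross product (q − p) × (r − p) ≥ 0.)
Starting point (lowest x, tie lowest y): (-10, -9). Wrap until returning to start. Resulting hull: (-10, -9), (10, -9), (2, 9), (-8, 8).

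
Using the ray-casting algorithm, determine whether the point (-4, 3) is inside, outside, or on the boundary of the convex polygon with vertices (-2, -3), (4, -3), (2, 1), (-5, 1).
The point (-4, 3) lies strictly outside the polygon

Cast a horizontal ray to the right from the query point and count how many polygon edges it crosses (each edge strictly once or zero times, handled with the usual half-open convention). 
Parity of crossings → even ⇒ outside.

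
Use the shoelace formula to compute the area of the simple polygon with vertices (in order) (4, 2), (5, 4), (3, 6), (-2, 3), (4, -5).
Area = 71/2

Shoelace formula: Area = (1/2) |Σ_i (x_i · y_{i+1} − x_{i+1} · y_i)| (indices mod n). Compute each cross term:
  (4)(4) − (5)(2) = 6
  (5)(6) − (3)(4) = 18
  (3)(3) − (-2)(6) = 21
  (-2)(-5) − (4)(3) = -2
  (4)(2) − (4)(-5) = 28
Sum = 71, so (signed) Area = 71/2 = 71/2, |Area| = 71/2.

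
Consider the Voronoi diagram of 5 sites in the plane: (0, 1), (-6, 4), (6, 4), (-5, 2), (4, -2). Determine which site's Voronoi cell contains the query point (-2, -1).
Nearest site = (0, 1)

The Voronoi cell of site s contains exactly those query points closer to s than to any other site. Compute squared distances from q = (-2, -1) to each site:
  (0 − -2)² + (1 − -1)² = 8
  (-5 − -2)² + (2 − -1)² = 18
  (4 − -2)² + (-2 − -1)² = 37
  (-6 − -2)² + (4 − -1)² = 41
  (6 − -2)² + (4 − -1)² = 89
Minimum is attained by (0, 1), so q lies in its Voronoi cell.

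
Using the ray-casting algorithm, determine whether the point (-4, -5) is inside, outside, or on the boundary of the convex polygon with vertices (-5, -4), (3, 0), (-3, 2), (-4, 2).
The point (-4, -5) lies strictly outside the polygon

Cast a horizontal ray to the right from the query point and count how many polygon edges it crosses (each edge strictly once or zero times, handled with the usual half-open convention). 
Parity of crossings → even ⇒ outside.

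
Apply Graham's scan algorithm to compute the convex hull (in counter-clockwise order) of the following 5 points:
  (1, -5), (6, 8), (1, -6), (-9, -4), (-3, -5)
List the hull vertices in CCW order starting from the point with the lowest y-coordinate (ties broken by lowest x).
Hull (CCW) = [(1, -6), (6, 8), (-9, -4)]

Graham scan procedure:
  1. Find the pivot p₀ = point with lowest y (tie → lowest x): (1, -6).
  2. Sort the remaining points by polar angle around p₀.
  3. Walk through sorted points, maintaining a stack; pop the top while the last three entries make a non-left turn (cross product ≤ 0).
  4. Final stack is the convex hull in CCW order: (1, -6), (6, 8), (-9, -4).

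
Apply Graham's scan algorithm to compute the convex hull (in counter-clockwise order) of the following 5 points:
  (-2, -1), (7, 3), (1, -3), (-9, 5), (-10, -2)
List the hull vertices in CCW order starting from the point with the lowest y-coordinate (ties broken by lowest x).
Hull (CCW) = [(1, -3), (7, 3), (-9, 5), (-10, -2)]

Graham scan procedure:
  1. Find the pivot p₀ = point with lowest y (tie → lowest x): (1, -3).
  2. Sort the remaining points by polar angle around p₀.
  3. Walk through sorted points, maintaining a stack; pop the top while the last three entries make a non-left turn (cross product ≤ 0).
  4. Final stack is the convex hull in CCW order: (1, -3), (7, 3), (-9, 5), (-10, -2).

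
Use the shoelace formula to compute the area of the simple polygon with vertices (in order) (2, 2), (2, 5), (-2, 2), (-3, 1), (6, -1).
Area = 35/2

Shoelace formula: Area = (1/2) |Σ_i (x_i · y_{i+1} − x_{i+1} · y_i)| (indices mod n). Compute each cross term:
  (2)(5) − (2)(2) = 6
  (2)(2) − (-2)(5) = 14
  (-2)(1) − (-3)(2) = 4
  (-3)(-1) − (6)(1) = -3
  (6)(2) − (2)(-1) = 14
Sum = 35, so (signed) Area = 35/2 = 35/2, |Area| = 35/2.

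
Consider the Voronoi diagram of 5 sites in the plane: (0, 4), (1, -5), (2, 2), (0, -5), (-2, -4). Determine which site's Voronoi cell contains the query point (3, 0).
Nearest site = (2, 2)

The Voronoi cell of site s contains exactly those query points closer to s than to any other site. Compute squared distances from q = (3, 0) to each site:
  (2 − 3)² + (2 − 0)² = 5
  (0 − 3)² + (4 − 0)² = 25
  (1 − 3)² + (-5 − 0)² = 29
  (0 − 3)² + (-5 − 0)² = 34
  (-2 − 3)² + (-4 − 0)² = 41
Minimum is attained by (2, 2), so q lies in its Voronoi cell.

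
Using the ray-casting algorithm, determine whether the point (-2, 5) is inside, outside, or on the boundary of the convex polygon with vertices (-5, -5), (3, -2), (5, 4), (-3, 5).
The point (-2, 5) lies strictly outside the polygon

Cast a horizontal ray to the right from the query point and count how many polygon edges it crosses (each edge strictly once or zero times, handled with the usual half-open convention). 
Parity of crossings → even ⇒ outside.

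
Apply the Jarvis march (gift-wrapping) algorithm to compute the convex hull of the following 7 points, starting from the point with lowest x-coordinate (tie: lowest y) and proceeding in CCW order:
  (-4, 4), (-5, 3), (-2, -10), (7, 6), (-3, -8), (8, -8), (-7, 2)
Hull (CCW) = [(-7, 2), (-3, -8), (-2, -10), (8, -8), (7, 6), (-4, 4)]

Jarvis march: at each step, from the current hull vertex p, select the next vertex q as the point such that every other point lies strictly to the left of (or on) the directed line p → q. (Equivalently: for every other point r, the cross product (q − p) × (r − p) ≥ 0.)
Starting point (lowest x, tie lowest y): (-7, 2). Wrap until returning to start. Resulting hull: (-7, 2), (-3, -8), (-2, -10), (8, -8), (7, 6), (-4, 4).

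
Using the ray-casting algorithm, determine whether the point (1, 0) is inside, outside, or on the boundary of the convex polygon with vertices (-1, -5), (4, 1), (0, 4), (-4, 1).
The point (1, 0) lies strictly inside the polygon

Cast a horizontal ray to the right from the query point and count how many polygon edges it crosses (each edge strictly once or zero times, handled with the usual half-open convention). 
Parity of crossings → odd ⇒ inside.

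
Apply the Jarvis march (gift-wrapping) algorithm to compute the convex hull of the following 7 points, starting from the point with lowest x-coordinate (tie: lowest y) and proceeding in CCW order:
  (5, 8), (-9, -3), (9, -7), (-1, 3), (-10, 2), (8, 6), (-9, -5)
Hull (CCW) = [(-10, 2), (-9, -5), (9, -7), (8, 6), (5, 8)]

Jarvis march: at each step, from the current hull vertex p, select the next vertex q as the point such that every other point lies strictly to the left of (or on) the directed line p → q. (Equivalently: for every other point r, the cross product (q − p) × (r − p) ≥ 0.)
Starting point (lowest x, tie lowest y): (-10, 2). Wrap until returning to start. Resulting hull: (-10, 2), (-9, -5), (9, -7), (8, 6), (5, 8).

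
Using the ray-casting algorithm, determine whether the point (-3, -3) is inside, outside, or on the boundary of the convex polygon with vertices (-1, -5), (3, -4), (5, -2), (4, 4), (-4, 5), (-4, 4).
The point (-3, -3) lies strictly outside the polygon

Cast a horizontal ray to the right from the query point and count how many polygon edges it crosses (each edge strictly once or zero times, handled with the usual half-open convention). 
Parity of crossings → even ⇒ outside.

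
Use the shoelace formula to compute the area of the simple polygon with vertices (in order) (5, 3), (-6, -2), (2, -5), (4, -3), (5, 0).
Area = 43

Shoelace formula: Area = (1/2) |Σ_i (x_i · y_{i+1} − x_{i+1} · y_i)| (indices mod n). Compute each cross term:
  (5)(-2) − (-6)(3) = 8
  (-6)(-5) − (2)(-2) = 34
  (2)(-3) − (4)(-5) = 14
  (4)(0) − (5)(-3) = 15
  (5)(3) − (5)(0) = 15
Sum = 86, so (signed) Area = 86/2 = 43, |Area| = 43.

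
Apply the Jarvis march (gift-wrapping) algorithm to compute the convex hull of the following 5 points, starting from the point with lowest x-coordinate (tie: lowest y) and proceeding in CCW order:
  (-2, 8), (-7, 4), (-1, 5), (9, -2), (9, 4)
Hull (CCW) = [(-7, 4), (9, -2), (9, 4), (-2, 8)]

Jarvis march: at each step, from the current hull vertex p, select the next vertex q as the point such that every other point lies strictly to the left of (or on) the directed line p → q. (Equivalently: for every other point r, the cross product (q − p) × (r − p) ≥ 0.)
Starting point (lowest x, tie lowest y): (-7, 4). Wrap until returning to start. Resulting hull: (-7, 4), (9, -2), (9, 4), (-2, 8).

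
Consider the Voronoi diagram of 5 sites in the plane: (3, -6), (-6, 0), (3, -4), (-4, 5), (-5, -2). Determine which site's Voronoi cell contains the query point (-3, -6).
Nearest site = (-5, -2)

The Voronoi cell of site s contains exactly those query points closer to s than to any other site. Compute squared distances from q = (-3, -6) to each site:
  (-5 − -3)² + (-2 − -6)² = 20
  (3 − -3)² + (-6 − -6)² = 36
  (3 − -3)² + (-4 − -6)² = 40
  (-6 − -3)² + (0 − -6)² = 45
  (-4 − -3)² + (5 − -6)² = 122
Minimum is attained by (-5, -2), so q lies in its Voronoi cell.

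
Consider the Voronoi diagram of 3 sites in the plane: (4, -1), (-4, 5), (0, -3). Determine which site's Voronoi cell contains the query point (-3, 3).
Nearest site = (-4, 5)

The Voronoi cell of site s contains exactly those query points closer to s than to any other site. Compute squared distances from q = (-3, 3) to each site:
  (-4 − -3)² + (5 − 3)² = 5
  (0 − -3)² + (-3 − 3)² = 45
  (4 − -3)² + (-1 − 3)² = 65
Minimum is attained by (-4, 5), so q lies in its Voronoi cell.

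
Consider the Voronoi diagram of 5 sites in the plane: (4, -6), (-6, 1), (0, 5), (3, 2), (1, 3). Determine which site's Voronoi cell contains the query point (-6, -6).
Nearest site = (-6, 1)

The Voronoi cell of site s contains exactly those query points closer to s than to any other site. Compute squared distances from q = (-6, -6) to each site:
  (-6 − -6)² + (1 − -6)² = 49
  (4 − -6)² + (-6 − -6)² = 100
  (1 − -6)² + (3 − -6)² = 130
  (3 − -6)² + (2 − -6)² = 145
  (0 − -6)² + (5 − -6)² = 157
Minimum is attained by (-6, 1), so q lies in its Voronoi cell.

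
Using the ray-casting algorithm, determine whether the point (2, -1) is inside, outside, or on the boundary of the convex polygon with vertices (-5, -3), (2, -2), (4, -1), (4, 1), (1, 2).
The point (2, -1) lies strictly inside the polygon

Cast a horizontal ray to the right from the query point and count how many polygon edges it crosses (each edge strictly once or zero times, handled with the usual half-open convention). 
Parity of crossings → odd ⇒ inside.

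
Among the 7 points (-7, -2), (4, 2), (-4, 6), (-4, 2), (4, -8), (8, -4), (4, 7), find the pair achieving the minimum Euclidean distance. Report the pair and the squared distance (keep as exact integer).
Pair = ((-4, 6), (-4, 2)); squared distance = 16

Compute all C(7, 2) = 21 pairwise squared distances (x_i − x_j)² + (y_i − y_j)². The minimum is 16, attained by the pair ((-4, 6), (-4, 2)).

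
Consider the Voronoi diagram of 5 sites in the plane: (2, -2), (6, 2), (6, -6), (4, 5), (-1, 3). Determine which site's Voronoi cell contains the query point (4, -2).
Nearest site = (2, -2)

The Voronoi cell of site s contains exactly those query points closer to s than to any other site. Compute squared distances from q = (4, -2) to each site:
  (2 − 4)² + (-2 − -2)² = 4
  (6 − 4)² + (-6 − -2)² = 20
  (6 − 4)² + (2 − -2)² = 20
  (4 − 4)² + (5 − -2)² = 49
  (-1 − 4)² + (3 − -2)² = 50
Minimum is attained by (2, -2), so q lies in its Voronoi cell.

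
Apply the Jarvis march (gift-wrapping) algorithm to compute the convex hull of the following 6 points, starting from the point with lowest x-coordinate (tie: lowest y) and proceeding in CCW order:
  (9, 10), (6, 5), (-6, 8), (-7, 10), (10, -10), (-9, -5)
Hull (CCW) = [(-9, -5), (10, -10), (9, 10), (-7, 10)]

Jarvis march: at each step, from the current hull vertex p, select the next vertex q as the point such that every other point lies strictly to the left of (or on) the directed line p → q. (Equivalently: for every other point r, the cross product (q − p) × (r − p) ≥ 0.)
Starting point (lowest x, tie lowest y): (-9, -5). Wrap until returning to start. Resulting hull: (-9, -5), (10, -10), (9, 10), (-7, 10).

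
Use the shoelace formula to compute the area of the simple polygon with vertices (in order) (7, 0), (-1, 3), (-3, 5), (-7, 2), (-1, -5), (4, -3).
Area = 135/2

Shoelace formula: Area = (1/2) |Σ_i (x_i · y_{i+1} − x_{i+1} · y_i)| (indices mod n). Compute each cross term:
  (7)(3) − (-1)(0) = 21
  (-1)(5) − (-3)(3) = 4
  (-3)(2) − (-7)(5) = 29
  (-7)(-5) − (-1)(2) = 37
  (-1)(-3) − (4)(-5) = 23
  (4)(0) − (7)(-3) = 21
Sum = 135, so (signed) Area = 135/2 = 135/2, |Area| = 135/2.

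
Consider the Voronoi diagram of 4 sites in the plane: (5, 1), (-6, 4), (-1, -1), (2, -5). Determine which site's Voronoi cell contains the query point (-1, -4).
Nearest site = (-1, -1)

The Voronoi cell of site s contains exactly those query points closer to s than to any other site. Compute squared distances from q = (-1, -4) to each site:
  (-1 − -1)² + (-1 − -4)² = 9
  (2 − -1)² + (-5 − -4)² = 10
  (5 − -1)² + (1 − -4)² = 61
  (-6 − -1)² + (4 − -4)² = 89
Minimum is attained by (-1, -1), so q lies in its Voronoi cell.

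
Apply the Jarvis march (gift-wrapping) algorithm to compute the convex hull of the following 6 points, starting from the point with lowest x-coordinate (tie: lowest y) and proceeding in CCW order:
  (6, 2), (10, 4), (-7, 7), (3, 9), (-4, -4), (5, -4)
Hull (CCW) = [(-7, 7), (-4, -4), (5, -4), (10, 4), (3, 9)]

Jarvis march: at each step, from the current hull vertex p, select the next vertex q as the point such that every other point lies strictly to the left of (or on) the directed line p → q. (Equivalently: for every other point r, the cross product (q − p) × (r − p) ≥ 0.)
Starting point (lowest x, tie lowest y): (-7, 7). Wrap until returning to start. Resulting hull: (-7, 7), (-4, -4), (5, -4), (10, 4), (3, 9).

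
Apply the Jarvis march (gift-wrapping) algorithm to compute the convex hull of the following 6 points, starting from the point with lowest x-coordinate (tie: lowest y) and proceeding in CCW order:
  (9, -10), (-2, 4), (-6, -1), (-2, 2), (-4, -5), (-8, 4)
Hull (CCW) = [(-8, 4), (-6, -1), (-4, -5), (9, -10), (-2, 4)]

Jarvis march: at each step, from the current hull vertex p, select the next vertex q as the point such that every other point lies strictly to the left of (or on) the directed line p → q. (Equivalently: for every other point r, the cross product (q − p) × (r − p) ≥ 0.)
Starting point (lowest x, tie lowest y): (-8, 4). Wrap until returning to start. Resulting hull: (-8, 4), (-6, -1), (-4, -5), (9, -10), (-2, 4).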